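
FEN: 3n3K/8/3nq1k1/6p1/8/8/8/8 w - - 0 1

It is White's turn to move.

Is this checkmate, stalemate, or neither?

stalemate

White to move; white king on h8.
In check: no.
King squares — g7: attacked by Kg6; h7: attacked by Kg6; g8: attacked by Qe6.
Legal moves for White: none.
Not in check and no legal moves → stalemate.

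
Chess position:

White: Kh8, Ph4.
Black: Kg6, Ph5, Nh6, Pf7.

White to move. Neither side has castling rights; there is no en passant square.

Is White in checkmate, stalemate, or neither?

stalemate

White to move; white king on h8.
In check: no.
King squares — g7: attacked by Kg6; h7: attacked by Kg6; g8: attacked by Nh6.
Legal moves for White: none.
Not in check and no legal moves → stalemate.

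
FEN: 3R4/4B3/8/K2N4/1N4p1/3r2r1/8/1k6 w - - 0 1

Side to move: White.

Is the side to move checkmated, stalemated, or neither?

White to move; white king on a5.
In check: no.
Legal moves for White include: Rh8, Rg8, Rf8, Re8, Rc8, Rb8, Ra8, Rd7, Rd6, Bf8, Bf6, Bd6, Bg5, Bc5, Bh4, Nc7, Nf6, Nb6, ... (list truncated; more exist).
White has legal moves and is not in check → neither.

neither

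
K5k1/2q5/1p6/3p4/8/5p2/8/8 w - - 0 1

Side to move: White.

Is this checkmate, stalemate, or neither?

stalemate

White to move; white king on a8.
In check: no.
King squares — a7: attacked by Qc7; b7: attacked by Qc7; b8: attacked by Qc7.
Legal moves for White: none.
Not in check and no legal moves → stalemate.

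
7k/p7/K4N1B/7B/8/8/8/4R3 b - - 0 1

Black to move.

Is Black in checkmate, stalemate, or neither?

stalemate

Black to move; black king on h8.
In check: no.
King squares — g7: attacked by Bh6; h7: attacked by Nf6; g8: attacked by Nf6.
Legal moves for Black: none.
Not in check and no legal moves → stalemate.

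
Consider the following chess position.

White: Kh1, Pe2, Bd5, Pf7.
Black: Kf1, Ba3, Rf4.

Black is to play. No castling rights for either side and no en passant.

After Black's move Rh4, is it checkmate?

After Rh4: white king on h1; in check: yes, from the black rook on h4.
King squares — g1: attacked by Kf1; g2: attacked by Kf1; h2: attacked by Rh4.
White has no legal moves → checkmate.

yes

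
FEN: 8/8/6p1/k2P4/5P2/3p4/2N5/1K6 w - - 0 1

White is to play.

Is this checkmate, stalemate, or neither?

White to move; white king on b1.
In check: no.
Legal moves for White: Nd4, Nb4, Ne3, Na3, Ne1, Na1, Kb2, Ka2, Kc1, Ka1, d6, f5.
White has 12 legal moves and is not in check → neither.

neither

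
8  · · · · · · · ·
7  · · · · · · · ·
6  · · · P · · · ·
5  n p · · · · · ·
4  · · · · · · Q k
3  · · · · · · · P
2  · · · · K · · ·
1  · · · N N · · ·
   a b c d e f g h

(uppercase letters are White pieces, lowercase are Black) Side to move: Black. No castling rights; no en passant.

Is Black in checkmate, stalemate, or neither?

checkmate

Black to move; black king on h4.
In check: yes, from the white queen on g4.
King squares — g3: attacked by Qg4; h3: attacked by Qg4; g4: attacked by Ph3; g5: attacked by Qg4; h5: attacked by Qg4.
Legal moves for Black: none.
In check with no legal moves → checkmate.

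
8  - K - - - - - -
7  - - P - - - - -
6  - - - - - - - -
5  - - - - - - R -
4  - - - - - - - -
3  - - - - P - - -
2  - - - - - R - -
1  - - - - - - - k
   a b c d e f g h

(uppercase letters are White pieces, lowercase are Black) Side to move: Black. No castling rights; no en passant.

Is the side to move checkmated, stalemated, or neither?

Black to move; black king on h1.
In check: no.
King squares — g1: attacked by Rg5; g2: attacked by Rf2; h2: attacked by Rf2.
Legal moves for Black: none.
Not in check and no legal moves → stalemate.

stalemate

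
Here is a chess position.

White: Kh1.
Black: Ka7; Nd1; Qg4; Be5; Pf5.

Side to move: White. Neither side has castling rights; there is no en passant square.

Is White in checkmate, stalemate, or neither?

stalemate

White to move; white king on h1.
In check: no.
King squares — g1: attacked by Qg4; g2: attacked by Qg4; h2: attacked by Be5.
Legal moves for White: none.
Not in check and no legal moves → stalemate.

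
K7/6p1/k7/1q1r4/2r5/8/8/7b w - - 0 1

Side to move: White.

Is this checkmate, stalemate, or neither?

White to move; white king on a8.
In check: no.
King squares — a7: attacked by Ka6; b7: attacked by Qb5; b8: attacked by Qb5.
Legal moves for White: none.
Not in check and no legal moves → stalemate.

stalemate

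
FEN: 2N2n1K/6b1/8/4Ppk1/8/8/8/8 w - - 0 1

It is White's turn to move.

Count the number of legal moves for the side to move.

White to move; king on h8.
In check: yes, from the black bishop on g7.
Legal moves: Kg8, Kxg7.
Count: 2.

2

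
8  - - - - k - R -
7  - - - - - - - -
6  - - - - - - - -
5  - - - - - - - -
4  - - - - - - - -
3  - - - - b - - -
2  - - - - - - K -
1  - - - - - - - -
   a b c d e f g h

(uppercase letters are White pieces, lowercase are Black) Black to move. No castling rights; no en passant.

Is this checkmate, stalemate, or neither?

neither

Black to move; black king on e8.
In check: yes, from the white rook on g8.
Legal moves for Black: Kf7, Ke7, Kd7.
Black is in check but has 3 legal moves → neither.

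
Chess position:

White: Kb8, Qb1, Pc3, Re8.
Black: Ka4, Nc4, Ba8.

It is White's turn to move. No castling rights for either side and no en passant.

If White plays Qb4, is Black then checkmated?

After Qb4: black king on a4; in check: yes, from the white queen on b4.
King squares — a3: attacked by Qb4; b3: attacked by Qb4; b4: attacked by Pc3; a5: attacked by Qb4; b5: attacked by Qb4.
Black has no legal moves → checkmate.

yes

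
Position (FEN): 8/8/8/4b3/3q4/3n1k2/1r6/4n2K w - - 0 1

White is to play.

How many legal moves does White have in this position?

0

White to move; king on h1.
In check: no.
Legal moves: none.
Count: 0.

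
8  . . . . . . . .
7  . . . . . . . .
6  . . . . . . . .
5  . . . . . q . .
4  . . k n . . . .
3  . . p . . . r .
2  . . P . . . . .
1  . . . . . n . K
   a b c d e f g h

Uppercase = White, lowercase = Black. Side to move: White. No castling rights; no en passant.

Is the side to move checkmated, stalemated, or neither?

stalemate

White to move; white king on h1.
In check: no.
King squares — g1: attacked by Rg3; g2: attacked by Rg3; h2: attacked by Nf1.
Legal moves for White: none.
Not in check and no legal moves → stalemate.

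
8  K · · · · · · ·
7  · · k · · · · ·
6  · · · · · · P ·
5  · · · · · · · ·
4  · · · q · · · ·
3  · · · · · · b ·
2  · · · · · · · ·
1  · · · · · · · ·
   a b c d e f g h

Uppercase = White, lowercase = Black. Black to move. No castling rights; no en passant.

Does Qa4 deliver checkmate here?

After Qa4: white king on a8; in check: yes, from the black queen on a4.
King squares — a7: attacked by Qa4; b7: attacked by Kc7; b8: attacked by Kc7.
White has no legal moves → checkmate.

yes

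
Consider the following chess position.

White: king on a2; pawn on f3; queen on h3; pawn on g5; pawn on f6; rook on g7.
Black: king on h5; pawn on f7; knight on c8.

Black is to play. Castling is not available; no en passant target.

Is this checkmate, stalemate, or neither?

checkmate

Black to move; black king on h5.
In check: yes, from the white queen on h3.
King squares — g4: attacked by Pf3; h4: attacked by Qh3; g5: attacked by Rg7; g6: attacked by Rg7; h6: attacked by Qh3.
Legal moves for Black: none.
In check with no legal moves → checkmate.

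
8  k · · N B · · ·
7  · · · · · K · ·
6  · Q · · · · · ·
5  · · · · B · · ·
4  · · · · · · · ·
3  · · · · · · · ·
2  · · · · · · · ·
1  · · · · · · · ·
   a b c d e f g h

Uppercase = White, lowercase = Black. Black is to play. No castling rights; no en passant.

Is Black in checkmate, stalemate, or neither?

stalemate

Black to move; black king on a8.
In check: no.
King squares — a7: attacked by Qb6; b7: attacked by Qb6; b8: attacked by Be5.
Legal moves for Black: none.
Not in check and no legal moves → stalemate.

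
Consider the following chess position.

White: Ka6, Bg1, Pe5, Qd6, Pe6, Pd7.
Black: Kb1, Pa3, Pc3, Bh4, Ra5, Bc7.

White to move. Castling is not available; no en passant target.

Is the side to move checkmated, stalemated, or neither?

neither

White to move; white king on a6.
In check: yes, from the black rook on a5.
Legal moves for White: Kb7.
White is in check but has 1 legal move → neither.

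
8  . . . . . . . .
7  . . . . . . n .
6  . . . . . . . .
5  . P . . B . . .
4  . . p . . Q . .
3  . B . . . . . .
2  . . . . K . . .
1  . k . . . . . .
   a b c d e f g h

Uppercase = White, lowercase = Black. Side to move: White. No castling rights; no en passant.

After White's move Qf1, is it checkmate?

After Qf1: black king on b1; in check: yes, from the white queen on f1.
King squares — a1: attacked by Qf1; c1: attacked by Qf1; a2: attacked by Bb3; b2: attacked by Be5; c2: attacked by Bb3.
Black has no legal moves → checkmate.

yes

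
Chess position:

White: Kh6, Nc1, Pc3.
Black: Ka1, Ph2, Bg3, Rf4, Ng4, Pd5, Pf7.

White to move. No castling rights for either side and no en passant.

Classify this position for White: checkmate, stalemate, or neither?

White to move; white king on h6.
In check: yes, from the black knight on g4.
Legal moves for White: Kh7, Kg7, Kh5, Kg5.
White is in check but has 4 legal moves → neither.

neither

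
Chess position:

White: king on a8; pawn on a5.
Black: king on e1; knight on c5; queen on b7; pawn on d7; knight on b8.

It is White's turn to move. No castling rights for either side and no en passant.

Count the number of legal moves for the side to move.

0

White to move; king on a8.
In check: yes, from the black queen on b7.
Legal moves: none.
Count: 0.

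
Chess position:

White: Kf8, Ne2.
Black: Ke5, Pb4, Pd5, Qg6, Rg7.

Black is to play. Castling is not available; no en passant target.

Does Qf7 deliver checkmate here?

yes

After Qf7: white king on f8; in check: yes, from the black queen on f7.
King squares — e7: attacked by Qf7; f7: attacked by Rg7; g7: attacked by Qf7; e8: attacked by Qf7; g8: attacked by Qf7.
White has no legal moves → checkmate.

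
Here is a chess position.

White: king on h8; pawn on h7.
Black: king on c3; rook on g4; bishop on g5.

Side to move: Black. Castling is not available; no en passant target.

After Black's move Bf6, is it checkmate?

yes

After Bf6: white king on h8; in check: yes, from the black bishop on f6.
King squares — g7: attacked by Rg4; h7: own pawn; g8: attacked by Rg4.
White has no legal moves → checkmate.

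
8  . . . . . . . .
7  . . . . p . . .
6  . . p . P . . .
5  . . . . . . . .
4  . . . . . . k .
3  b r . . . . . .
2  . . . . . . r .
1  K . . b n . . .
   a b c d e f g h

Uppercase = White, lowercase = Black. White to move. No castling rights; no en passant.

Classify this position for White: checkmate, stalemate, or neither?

stalemate

White to move; white king on a1.
In check: no.
King squares — b1: attacked by Rb3; a2: attacked by Rg2; b2: attacked by Rg2.
Legal moves for White: none.
Not in check and no legal moves → stalemate.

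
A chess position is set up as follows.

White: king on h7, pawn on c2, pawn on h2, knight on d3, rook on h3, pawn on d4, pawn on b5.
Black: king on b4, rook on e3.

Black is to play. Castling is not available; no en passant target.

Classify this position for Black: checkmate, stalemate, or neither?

Black to move; black king on b4.
In check: yes, from the white knight on d3.
King squares — a3: available; b3: attacked by Pc2; c3: available; a4: available; c4: available; a5: available; b5: available; c5: attacked by Nd3.
Legal moves for Black: Kxb5, Ka5, Kc4, Ka4, Kc3, Ka3, Rxd3.
Black is in check but has 7 legal moves → neither.

neither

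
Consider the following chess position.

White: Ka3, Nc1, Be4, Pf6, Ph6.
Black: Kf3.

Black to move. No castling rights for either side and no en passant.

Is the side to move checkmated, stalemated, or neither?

neither

Black to move; black king on f3.
In check: yes, from the white bishop on e4.
Legal moves for Black: Kg4, Kf4, Kxe4, Kg3, Ke3, Kf2.
Black is in check but has 6 legal moves → neither.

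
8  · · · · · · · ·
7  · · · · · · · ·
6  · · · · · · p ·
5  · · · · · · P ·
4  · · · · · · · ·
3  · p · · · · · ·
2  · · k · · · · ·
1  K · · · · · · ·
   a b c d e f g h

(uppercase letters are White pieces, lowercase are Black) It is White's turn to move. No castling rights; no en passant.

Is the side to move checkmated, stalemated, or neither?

White to move; white king on a1.
In check: no.
King squares — b1: attacked by Kc2; a2: attacked by Pb3; b2: attacked by Kc2.
Legal moves for White: none.
Not in check and no legal moves → stalemate.

stalemate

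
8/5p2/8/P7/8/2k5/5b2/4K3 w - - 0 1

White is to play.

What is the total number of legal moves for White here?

4

White to move; king on e1.
In check: yes, from the black bishop on f2.
Legal moves: Kxf2, Ke2, Kf1, Kd1.
Count: 4.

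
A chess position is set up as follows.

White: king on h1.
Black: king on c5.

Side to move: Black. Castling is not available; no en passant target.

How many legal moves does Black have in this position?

8

Black to move; king on c5.
In check: no.
Legal moves: Kd6, Kc6, Kb6, Kd5, Kb5, Kd4, Kc4, Kb4.
Count: 8.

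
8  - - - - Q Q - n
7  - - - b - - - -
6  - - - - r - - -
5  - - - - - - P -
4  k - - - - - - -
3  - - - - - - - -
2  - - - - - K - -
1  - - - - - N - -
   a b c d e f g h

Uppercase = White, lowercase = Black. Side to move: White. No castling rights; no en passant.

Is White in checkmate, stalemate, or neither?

neither

White to move; white king on f2.
In check: no.
Legal moves for White include: Qxh8, Qg8, Qg7, Qff7, Qfe7, Qh6, Qf6, Qd6, Qf5, Qc5, Qf4+, Qb4+, Qf3, Qa3+, Qd8, Qc8, Qb8, Qa8+, ... (list truncated; more exist).
White has legal moves and is not in check → neither.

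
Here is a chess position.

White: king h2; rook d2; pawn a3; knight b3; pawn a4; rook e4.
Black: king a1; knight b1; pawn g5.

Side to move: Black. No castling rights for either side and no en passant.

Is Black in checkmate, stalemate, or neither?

Black to move; black king on a1.
In check: yes, from the white knight on b3.
King squares — b1: own knight; a2: attacked by Rd2; b2: attacked by Rd2.
Legal moves for Black: none.
In check with no legal moves → checkmate.

checkmate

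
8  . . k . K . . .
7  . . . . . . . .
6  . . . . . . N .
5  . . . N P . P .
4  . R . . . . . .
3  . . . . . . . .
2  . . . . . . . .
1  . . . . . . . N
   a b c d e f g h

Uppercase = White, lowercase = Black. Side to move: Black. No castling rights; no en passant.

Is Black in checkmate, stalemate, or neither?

stalemate

Black to move; black king on c8.
In check: no.
King squares — b7: attacked by Rb4; c7: attacked by Nd5; d7: attacked by Ke8; b8: attacked by Rb4; d8: attacked by Ke8.
Legal moves for Black: none.
Not in check and no legal moves → stalemate.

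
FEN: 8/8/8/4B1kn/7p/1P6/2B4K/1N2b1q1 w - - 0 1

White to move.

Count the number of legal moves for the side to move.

2

White to move; king on h2.
In check: yes, from the black queen on g1.
Legal moves: Kh3, Kxg1.
Count: 2.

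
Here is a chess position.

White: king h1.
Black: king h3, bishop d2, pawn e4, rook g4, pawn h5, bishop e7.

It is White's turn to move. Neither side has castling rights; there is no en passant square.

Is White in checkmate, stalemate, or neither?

White to move; white king on h1.
In check: no.
King squares — g1: attacked by Rg4; g2: attacked by Kh3; h2: attacked by Kh3.
Legal moves for White: none.
Not in check and no legal moves → stalemate.

stalemate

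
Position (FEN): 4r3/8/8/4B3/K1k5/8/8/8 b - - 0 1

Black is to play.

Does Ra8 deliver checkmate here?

After Ra8: white king on a4; in check: yes, from the black rook on a8.
King squares — a3: attacked by Ra8; b3: attacked by Kc4; b4: attacked by Kc4; a5: attacked by Ra8; b5: attacked by Kc4.
White has no legal moves → checkmate.

yes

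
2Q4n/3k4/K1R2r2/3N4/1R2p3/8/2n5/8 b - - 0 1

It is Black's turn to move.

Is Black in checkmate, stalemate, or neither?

Black to move; black king on d7.
In check: yes, from the white queen on c8.
King squares — c6: attacked by Qc8; d6: attacked by Rc6; e6: attacked by Rc6; c7: attacked by Nd5; e7: attacked by Nd5; c8: attacked by Rc6; d8: attacked by Qc8; e8: attacked by Qc8.
Legal moves for Black: none.
In check with no legal moves → checkmate.

checkmate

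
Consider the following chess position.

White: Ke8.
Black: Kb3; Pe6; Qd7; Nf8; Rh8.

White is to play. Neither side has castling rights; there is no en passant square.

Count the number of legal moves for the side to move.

White to move; king on e8.
In check: yes, from the black queen on d7.
Legal moves: none.
Count: 0.

0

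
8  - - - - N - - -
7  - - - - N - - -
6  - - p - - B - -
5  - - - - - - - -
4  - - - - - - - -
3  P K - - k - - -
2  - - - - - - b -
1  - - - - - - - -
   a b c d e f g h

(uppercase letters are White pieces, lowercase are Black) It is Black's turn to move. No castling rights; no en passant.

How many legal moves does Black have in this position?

14

Black to move; king on e3.
In check: no.
Legal moves: Kf4, Ke4, Kf3, Kd3, Kf2, Ke2, Kd2, Bd5+, Be4, Bh3, Bf3, Bh1, Bf1, c5.
Count: 14.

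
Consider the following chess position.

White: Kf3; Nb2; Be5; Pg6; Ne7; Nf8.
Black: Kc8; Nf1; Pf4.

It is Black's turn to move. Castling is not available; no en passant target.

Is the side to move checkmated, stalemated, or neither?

neither

Black to move; black king on c8.
In check: yes, from the white knight on e7.
King squares — b7: available; c7: attacked by Be5; d7: attacked by Nf8; b8: attacked by Be5; d8: available.
Legal moves for Black: Kd8, Kb7.
Black is in check but has 2 legal moves → neither.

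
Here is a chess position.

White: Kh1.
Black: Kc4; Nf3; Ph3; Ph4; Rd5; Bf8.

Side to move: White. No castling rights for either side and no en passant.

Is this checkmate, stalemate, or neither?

White to move; white king on h1.
In check: no.
King squares — g1: attacked by Nf3; g2: attacked by Ph3; h2: attacked by Nf3.
Legal moves for White: none.
Not in check and no legal moves → stalemate.

stalemate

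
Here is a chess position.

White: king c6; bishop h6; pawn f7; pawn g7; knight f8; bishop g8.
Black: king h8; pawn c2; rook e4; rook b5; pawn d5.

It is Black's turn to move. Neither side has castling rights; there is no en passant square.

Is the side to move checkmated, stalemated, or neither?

Black to move; black king on h8.
In check: yes, from the white pawn on g7.
King squares — g7: attacked by Bh6; h7: attacked by Nf8; g8: attacked by Pf7.
Legal moves for Black: none.
In check with no legal moves → checkmate.

checkmate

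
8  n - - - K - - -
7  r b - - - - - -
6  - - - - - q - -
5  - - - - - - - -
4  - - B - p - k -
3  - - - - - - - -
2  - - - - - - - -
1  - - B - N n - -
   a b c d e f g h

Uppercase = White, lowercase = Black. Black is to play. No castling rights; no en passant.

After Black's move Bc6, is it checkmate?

yes

After Bc6: white king on e8; in check: yes, from the black bishop on c6.
King squares — d7: attacked by Bc6; e7: attacked by Qf6; f7: attacked by Qf6; d8: attacked by Qf6; f8: attacked by Qf6.
White has no legal moves → checkmate.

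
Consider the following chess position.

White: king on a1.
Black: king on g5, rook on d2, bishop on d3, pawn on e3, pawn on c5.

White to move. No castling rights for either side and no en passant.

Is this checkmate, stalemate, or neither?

stalemate

White to move; white king on a1.
In check: no.
King squares — b1: attacked by Bd3; a2: attacked by Rd2; b2: attacked by Rd2.
Legal moves for White: none.
Not in check and no legal moves → stalemate.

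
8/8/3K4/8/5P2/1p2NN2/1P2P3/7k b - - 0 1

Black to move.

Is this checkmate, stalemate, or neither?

Black to move; black king on h1.
In check: no.
King squares — g1: attacked by Nf3; g2: attacked by Ne3; h2: attacked by Nf3.
Legal moves for Black: none.
Not in check and no legal moves → stalemate.

stalemate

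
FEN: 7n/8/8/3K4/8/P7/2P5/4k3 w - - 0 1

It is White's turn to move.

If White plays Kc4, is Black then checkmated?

no

After Kc4: black king on e1; in check: no.
Black is not in check, so this cannot be checkmate.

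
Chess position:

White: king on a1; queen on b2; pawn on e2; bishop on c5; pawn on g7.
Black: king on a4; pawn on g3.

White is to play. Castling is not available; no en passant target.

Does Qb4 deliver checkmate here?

After Qb4: black king on a4; in check: yes, from the white queen on b4.
King squares — a3: attacked by Qb4; b3: attacked by Qb4; b4: attacked by Bc5; a5: attacked by Qb4; b5: attacked by Qb4.
Black has no legal moves → checkmate.

yes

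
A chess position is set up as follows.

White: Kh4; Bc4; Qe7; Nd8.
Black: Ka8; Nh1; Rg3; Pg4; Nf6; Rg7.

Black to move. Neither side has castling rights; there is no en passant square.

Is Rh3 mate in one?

After Rh3: white king on h4; in check: yes, from the black rook on h3.
King squares — g3: attacked by Nh1; h3: attacked by Pg4; g4: attacked by Nf6; g5: attacked by Rg7; h5: attacked by Rh3.
White has no legal moves → checkmate.

yes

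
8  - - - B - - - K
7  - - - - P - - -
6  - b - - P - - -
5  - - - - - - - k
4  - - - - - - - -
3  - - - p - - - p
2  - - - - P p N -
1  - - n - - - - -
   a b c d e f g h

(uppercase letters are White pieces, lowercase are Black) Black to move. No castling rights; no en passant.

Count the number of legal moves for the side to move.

22

Black to move; king on h5.
In check: no.
Legal moves: Bxd8, Bc7, Ba7, Bc5, Ba5, Bd4+, Be3, Kh6, Kg6, Kg5, Kg4, Nb3, Nxe2, Na2, hxg2, dxe2, h2, d2, f1=Q, f1=R, f1=B, f1=N.
Count: 22.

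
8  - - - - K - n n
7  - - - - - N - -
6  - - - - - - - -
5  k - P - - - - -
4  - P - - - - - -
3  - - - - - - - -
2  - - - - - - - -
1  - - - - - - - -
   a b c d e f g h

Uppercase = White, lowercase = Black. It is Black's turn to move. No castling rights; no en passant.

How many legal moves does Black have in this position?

4

Black to move; king on a5.
In check: yes, from the white pawn on b4.
Legal moves: Ka6, Kb5, Kxb4, Ka4.
Count: 4.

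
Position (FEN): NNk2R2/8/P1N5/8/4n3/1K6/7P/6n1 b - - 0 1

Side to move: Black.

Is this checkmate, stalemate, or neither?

Black to move; black king on c8.
In check: yes, from the white rook on f8.
King squares — b7: attacked by Pa6; c7: attacked by Na8; d7: attacked by Nb8; b8: attacked by Nc6; d8: attacked by Nc6.
Legal moves for Black: none.
In check with no legal moves → checkmate.

checkmate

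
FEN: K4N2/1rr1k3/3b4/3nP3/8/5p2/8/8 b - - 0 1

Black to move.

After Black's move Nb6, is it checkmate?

yes

After Nb6: white king on a8; in check: yes, from the black knight on b6.
King squares — a7: attacked by Rb7; b7: attacked by Rc7; b8: attacked by Rb7.
White has no legal moves → checkmate.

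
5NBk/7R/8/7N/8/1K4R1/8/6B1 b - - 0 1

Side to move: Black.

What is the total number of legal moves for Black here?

Black to move; king on h8.
In check: yes, from the white rook on h7.
Legal moves: none.
Count: 0.

0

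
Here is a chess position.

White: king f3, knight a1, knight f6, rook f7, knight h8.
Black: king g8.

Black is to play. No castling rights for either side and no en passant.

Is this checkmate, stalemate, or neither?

Black to move; black king on g8.
In check: yes, from the white knight on f6.
King squares — f7: attacked by Nh8; g7: attacked by Rf7; h7: attacked by Nf6; f8: attacked by Rf7; h8: available.
Legal moves for Black: Kxh8.
Black is in check but has 1 legal move → neither.

neither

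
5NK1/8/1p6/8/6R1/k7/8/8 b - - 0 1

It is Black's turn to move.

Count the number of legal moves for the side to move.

Black to move; king on a3.
In check: no.
Legal moves: Kb3, Kb2, Ka2, b5.
Count: 4.

4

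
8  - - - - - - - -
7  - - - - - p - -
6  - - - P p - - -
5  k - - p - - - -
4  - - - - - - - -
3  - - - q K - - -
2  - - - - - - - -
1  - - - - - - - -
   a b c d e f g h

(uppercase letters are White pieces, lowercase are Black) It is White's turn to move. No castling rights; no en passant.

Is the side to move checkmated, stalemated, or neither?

White to move; white king on e3.
In check: yes, from the black queen on d3.
Legal moves for White: Kf4, Kxd3, Kf2.
White is in check but has 3 legal moves → neither.

neither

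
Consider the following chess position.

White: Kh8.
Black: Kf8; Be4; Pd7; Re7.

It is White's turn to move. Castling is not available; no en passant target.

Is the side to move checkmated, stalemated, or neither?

White to move; white king on h8.
In check: no.
King squares — g7: attacked by Re7; h7: attacked by Be4; g8: attacked by Kf8.
Legal moves for White: none.
Not in check and no legal moves → stalemate.

stalemate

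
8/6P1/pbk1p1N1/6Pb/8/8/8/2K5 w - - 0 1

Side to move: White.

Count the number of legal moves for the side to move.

White to move; king on c1.
In check: no.
Legal moves: Nh8, Nf8, Ne7+, Ne5+, Nh4, Nf4, Kd2, Kc2, Kb2, Kb1, g8=Q, g8=R, g8=B, g8=N.
Count: 14.

14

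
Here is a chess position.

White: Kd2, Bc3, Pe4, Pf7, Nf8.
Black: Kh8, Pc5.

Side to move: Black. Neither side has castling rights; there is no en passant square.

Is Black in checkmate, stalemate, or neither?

checkmate

Black to move; black king on h8.
In check: yes, from the white bishop on c3.
King squares — g7: attacked by Bc3; h7: attacked by Nf8; g8: attacked by Pf7.
Legal moves for Black: none.
In check with no legal moves → checkmate.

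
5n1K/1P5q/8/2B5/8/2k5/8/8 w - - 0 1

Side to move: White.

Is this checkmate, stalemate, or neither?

checkmate

White to move; white king on h8.
In check: yes, from the black queen on h7.
King squares — g7: attacked by Qh7; h7: attacked by Nf8; g8: attacked by Qh7.
Legal moves for White: none.
In check with no legal moves → checkmate.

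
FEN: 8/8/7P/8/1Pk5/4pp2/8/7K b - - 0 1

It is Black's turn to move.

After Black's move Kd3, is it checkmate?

After Kd3: white king on h1; in check: no.
White is not in check, so this cannot be checkmate.

no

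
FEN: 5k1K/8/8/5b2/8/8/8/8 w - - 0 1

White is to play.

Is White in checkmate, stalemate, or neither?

White to move; white king on h8.
In check: no.
King squares — g7: attacked by Kf8; h7: attacked by Bf5; g8: attacked by Kf8.
Legal moves for White: none.
Not in check and no legal moves → stalemate.

stalemate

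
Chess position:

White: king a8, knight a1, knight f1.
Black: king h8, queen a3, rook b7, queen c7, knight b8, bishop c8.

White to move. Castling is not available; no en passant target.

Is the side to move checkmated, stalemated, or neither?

checkmate

White to move; white king on a8.
In check: yes, from the black queen on a3.
King squares — a7: attacked by Qa3; b7: attacked by Qc7; b8: attacked by Rb7.
Legal moves for White: none.
In check with no legal moves → checkmate.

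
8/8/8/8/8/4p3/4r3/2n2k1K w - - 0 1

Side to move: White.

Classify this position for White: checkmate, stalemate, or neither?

White to move; white king on h1.
In check: no.
King squares — g1: attacked by Kf1; g2: attacked by Kf1; h2: attacked by Re2.
Legal moves for White: none.
Not in check and no legal moves → stalemate.

stalemate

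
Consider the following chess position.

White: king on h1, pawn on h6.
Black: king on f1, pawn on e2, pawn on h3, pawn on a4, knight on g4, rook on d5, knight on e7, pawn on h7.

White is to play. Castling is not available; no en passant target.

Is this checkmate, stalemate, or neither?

White to move; white king on h1.
In check: no.
King squares — g1: attacked by Kf1; g2: attacked by Kf1; h2: attacked by Ng4.
Legal moves for White: none.
Not in check and no legal moves → stalemate.

stalemate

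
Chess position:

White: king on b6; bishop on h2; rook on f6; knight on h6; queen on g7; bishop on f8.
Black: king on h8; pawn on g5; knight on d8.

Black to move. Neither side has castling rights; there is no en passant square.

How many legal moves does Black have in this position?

Black to move; king on h8.
In check: yes, from the white queen on g7.
Legal moves: none.
Count: 0.

0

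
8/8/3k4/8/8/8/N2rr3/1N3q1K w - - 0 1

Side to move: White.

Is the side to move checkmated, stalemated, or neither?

White to move; white king on h1.
In check: yes, from the black queen on f1.
King squares — g1: attacked by Qf1; g2: attacked by Qf1; h2: attacked by Re2.
Legal moves for White: none.
In check with no legal moves → checkmate.

checkmate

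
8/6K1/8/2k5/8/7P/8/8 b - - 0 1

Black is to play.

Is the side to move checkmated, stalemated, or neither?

neither

Black to move; black king on c5.
In check: no.
Legal moves for Black: Kd6, Kc6, Kb6, Kd5, Kb5, Kd4, Kc4, Kb4.
Black has 8 legal moves and is not in check → neither.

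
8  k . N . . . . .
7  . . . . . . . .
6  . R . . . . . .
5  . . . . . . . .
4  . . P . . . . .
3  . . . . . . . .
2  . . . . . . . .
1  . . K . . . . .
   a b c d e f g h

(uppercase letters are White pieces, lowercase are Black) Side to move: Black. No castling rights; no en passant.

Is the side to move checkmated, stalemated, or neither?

Black to move; black king on a8.
In check: no.
King squares — a7: attacked by Nc8; b7: attacked by Rb6; b8: attacked by Rb6.
Legal moves for Black: none.
Not in check and no legal moves → stalemate.

stalemate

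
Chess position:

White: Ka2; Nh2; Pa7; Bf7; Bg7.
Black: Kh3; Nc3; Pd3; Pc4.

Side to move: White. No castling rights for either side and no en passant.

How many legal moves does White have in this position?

4

White to move; king on a2.
In check: yes, from the black knight on c3.
Legal moves: Ka3, Kb2, Ka1, Bxc3.
Count: 4.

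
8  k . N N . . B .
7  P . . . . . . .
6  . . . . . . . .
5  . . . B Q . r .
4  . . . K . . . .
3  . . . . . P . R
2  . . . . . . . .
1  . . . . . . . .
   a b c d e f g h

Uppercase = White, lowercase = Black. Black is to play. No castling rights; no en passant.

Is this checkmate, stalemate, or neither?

Black to move; black king on a8.
In check: yes, from the white bishop on d5.
King squares — a7: attacked by Nc8; b7: attacked by Bd5; b8: attacked by Qe5.
Legal moves for Black: none.
In check with no legal moves → checkmate.

checkmate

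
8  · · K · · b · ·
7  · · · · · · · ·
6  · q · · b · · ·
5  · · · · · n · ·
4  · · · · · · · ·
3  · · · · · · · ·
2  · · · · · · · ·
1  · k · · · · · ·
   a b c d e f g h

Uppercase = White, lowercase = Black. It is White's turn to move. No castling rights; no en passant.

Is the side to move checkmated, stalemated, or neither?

checkmate

White to move; white king on c8.
In check: yes, from the black bishop on e6.
King squares — b7: attacked by Qb6; c7: attacked by Qb6; d7: attacked by Be6; b8: attacked by Qb6; d8: attacked by Qb6.
Legal moves for White: none.
In check with no legal moves → checkmate.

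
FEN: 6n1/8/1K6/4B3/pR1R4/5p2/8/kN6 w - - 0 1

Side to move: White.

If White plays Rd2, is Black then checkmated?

After Rd2: black king on a1; in check: yes, from the white bishop on e5.
King squares — b1: attacked by Rb4; a2: attacked by Rd2; b2: attacked by Rd2.
Black has no legal moves → checkmate.

yes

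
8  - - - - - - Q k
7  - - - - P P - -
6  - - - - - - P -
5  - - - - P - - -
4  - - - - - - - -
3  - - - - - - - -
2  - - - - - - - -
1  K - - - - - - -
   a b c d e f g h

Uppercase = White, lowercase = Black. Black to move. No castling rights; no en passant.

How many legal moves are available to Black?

Black to move; king on h8.
In check: yes, from the white queen on g8.
Legal moves: none.
Count: 0.

0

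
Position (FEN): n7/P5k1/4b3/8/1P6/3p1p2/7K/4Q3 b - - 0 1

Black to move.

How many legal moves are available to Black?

Black to move; king on g7.
In check: no.
Legal moves: Nc7, Nb6, Kh8, Kg8, Kf8, Kh7, Kf7, Kh6, Kg6, Kf6, Bg8, Bc8, Bf7, Bd7, Bf5, Bd5, Bg4, Bc4, Bh3, Bb3, Ba2, f2, d2.
Count: 23.

23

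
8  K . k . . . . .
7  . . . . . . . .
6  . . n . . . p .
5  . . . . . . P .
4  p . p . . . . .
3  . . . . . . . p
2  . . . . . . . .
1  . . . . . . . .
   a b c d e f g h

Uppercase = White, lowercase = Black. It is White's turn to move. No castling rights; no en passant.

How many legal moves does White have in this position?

0

White to move; king on a8.
In check: no.
Legal moves: none.
Count: 0.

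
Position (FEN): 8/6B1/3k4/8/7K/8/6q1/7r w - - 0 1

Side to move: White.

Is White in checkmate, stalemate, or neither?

White to move; white king on h4.
In check: yes, from the black rook on h1.
King squares — g3: attacked by Qg2; h3: attacked by Rh1; g4: attacked by Qg2; g5: attacked by Qg2; h5: attacked by Rh1.
Legal moves for White: none.
In check with no legal moves → checkmate.

checkmate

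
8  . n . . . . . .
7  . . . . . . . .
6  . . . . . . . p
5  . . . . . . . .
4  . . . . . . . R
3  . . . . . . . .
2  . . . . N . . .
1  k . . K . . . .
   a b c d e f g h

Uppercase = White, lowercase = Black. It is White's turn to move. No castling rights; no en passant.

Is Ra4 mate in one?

no

After Ra4: black king on a1; in check: yes, from the white rook on a4.
Black has 2 legal replies: Kb2, Kb1.
In check but a legal move exists → not checkmate.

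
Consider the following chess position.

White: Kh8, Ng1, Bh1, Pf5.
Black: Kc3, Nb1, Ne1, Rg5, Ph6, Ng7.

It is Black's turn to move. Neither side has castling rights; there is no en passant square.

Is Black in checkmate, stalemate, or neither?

neither

Black to move; black king on c3.
In check: no.
Legal moves for Black include: Ne8, Ne6, Nh5, Nxf5, Rg6, Rh5, Rxf5, Rg4, Rg3, Rg2, Rxg1, Kd4, Kc4, Kb4, Kd3, Kb3, Kd2, Kc2, ... (list truncated; more exist).
Black has legal moves and is not in check → neither.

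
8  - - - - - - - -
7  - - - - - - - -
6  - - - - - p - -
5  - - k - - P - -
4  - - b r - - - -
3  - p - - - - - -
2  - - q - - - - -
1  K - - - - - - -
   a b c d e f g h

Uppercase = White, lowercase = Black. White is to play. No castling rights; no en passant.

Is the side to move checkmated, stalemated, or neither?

stalemate

White to move; white king on a1.
In check: no.
King squares — b1: attacked by Qc2; a2: attacked by Qc2; b2: attacked by Qc2.
Legal moves for White: none.
Not in check and no legal moves → stalemate.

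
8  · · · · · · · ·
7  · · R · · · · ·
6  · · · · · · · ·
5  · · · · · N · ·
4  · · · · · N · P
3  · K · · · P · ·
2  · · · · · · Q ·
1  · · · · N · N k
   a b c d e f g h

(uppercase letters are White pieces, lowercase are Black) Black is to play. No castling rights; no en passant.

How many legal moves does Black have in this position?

Black to move; king on h1.
In check: yes, from the white queen on g2.
Legal moves: none.
Count: 0.

0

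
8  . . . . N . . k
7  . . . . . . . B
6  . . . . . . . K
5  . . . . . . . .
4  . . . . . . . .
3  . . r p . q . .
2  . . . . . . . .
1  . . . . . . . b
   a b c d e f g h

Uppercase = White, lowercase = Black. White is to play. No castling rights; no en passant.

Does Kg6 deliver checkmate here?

no

After Kg6: black king on h8; in check: no.
Black is not in check, so this cannot be checkmate.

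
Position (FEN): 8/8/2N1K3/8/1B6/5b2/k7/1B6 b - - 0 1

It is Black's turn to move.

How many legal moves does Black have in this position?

Black to move; king on a2.
In check: yes, from the white bishop on b1.
Legal moves: Kb3, Kb2, Kxb1, Ka1.
Count: 4.

4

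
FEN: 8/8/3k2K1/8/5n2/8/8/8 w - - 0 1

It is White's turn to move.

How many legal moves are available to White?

7

White to move; king on g6.
In check: yes, from the black knight on f4.
Legal moves: Kh7, Kg7, Kf7, Kh6, Kf6, Kg5, Kf5.
Count: 7.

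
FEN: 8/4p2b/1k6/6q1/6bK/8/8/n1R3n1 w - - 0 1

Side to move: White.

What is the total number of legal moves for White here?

2

White to move; king on h4.
In check: yes, from the black queen on g5.
Legal moves: Kxg5, Kg3.
Count: 2.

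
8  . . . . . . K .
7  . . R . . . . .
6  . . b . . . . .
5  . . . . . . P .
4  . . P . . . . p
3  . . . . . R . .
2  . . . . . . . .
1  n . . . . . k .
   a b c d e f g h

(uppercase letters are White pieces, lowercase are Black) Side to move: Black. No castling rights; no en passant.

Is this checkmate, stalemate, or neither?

Black to move; black king on g1.
In check: no.
Legal moves for Black: Be8, Ba8, Bd7, Bb7, Bd5+, Bb5, Be4, Ba4, Bxf3, Kh2, Kg2, Kh1, Nb3, Nc2, h3.
Black has 15 legal moves and is not in check → neither.

neither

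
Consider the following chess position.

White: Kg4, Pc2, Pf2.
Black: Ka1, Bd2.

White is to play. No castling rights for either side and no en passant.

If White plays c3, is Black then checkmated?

no

After c3: black king on a1; in check: no.
Black is not in check, so this cannot be checkmate.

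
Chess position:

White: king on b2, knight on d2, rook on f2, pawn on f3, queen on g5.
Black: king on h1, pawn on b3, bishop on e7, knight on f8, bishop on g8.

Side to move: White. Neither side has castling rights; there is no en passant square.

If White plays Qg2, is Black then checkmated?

After Qg2: black king on h1; in check: yes, from the white queen on g2.
King squares — g1: attacked by Qg2; g2: attacked by Rf2; h2: attacked by Qg2.
Black has no legal moves → checkmate.

yes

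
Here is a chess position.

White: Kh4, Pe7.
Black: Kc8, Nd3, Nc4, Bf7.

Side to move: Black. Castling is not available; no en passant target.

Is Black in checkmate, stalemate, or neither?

neither

Black to move; black king on c8.
In check: no.
Legal moves for Black include: Kb8, Kd7, Kc7, Kb7, Bg8, Be8, Bg6, Be6, Bh5, Bd5, Nd6, Nb6, Nce5, Na5, Ne3, Na3, Nd2, Ncb2, ... (list truncated; more exist).
Black has legal moves and is not in check → neither.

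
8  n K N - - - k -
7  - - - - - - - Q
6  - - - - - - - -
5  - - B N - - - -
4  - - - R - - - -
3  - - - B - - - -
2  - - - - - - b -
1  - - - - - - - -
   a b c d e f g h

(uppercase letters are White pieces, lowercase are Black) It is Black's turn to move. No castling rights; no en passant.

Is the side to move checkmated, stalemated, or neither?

Black to move; black king on g8.
In check: yes, from the white queen on h7.
King squares — f7: attacked by Qh7; g7: attacked by Qh7; h7: attacked by Bd3; f8: attacked by Bc5; h8: attacked by Qh7.
Legal moves for Black: none.
In check with no legal moves → checkmate.

checkmate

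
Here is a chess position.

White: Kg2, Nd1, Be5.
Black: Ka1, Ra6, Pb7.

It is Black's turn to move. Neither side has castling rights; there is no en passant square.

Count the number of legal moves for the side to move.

2

Black to move; king on a1.
In check: yes, from the white bishop on e5.
Legal moves: Ka2, Kb1.
Count: 2.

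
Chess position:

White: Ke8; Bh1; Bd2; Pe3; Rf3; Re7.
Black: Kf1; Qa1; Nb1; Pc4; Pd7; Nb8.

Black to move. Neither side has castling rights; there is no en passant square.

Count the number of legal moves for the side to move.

2

Black to move; king on f1.
In check: yes, from the white rook on f3.
Legal moves: Ke2, Kg1.
Count: 2.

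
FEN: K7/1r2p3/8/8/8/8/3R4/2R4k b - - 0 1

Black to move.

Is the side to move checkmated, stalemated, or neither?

checkmate

Black to move; black king on h1.
In check: yes, from the white rook on c1.
King squares — g1: attacked by Rc1; g2: attacked by Rd2; h2: attacked by Rd2.
Legal moves for Black: none.
In check with no legal moves → checkmate.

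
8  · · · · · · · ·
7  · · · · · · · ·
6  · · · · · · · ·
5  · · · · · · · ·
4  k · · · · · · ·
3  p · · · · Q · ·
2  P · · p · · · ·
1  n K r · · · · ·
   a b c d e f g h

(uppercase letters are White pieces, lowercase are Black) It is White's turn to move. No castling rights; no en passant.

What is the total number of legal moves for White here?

0

White to move; king on b1.
In check: yes, from the black rook on c1.
Legal moves: none.
Count: 0.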